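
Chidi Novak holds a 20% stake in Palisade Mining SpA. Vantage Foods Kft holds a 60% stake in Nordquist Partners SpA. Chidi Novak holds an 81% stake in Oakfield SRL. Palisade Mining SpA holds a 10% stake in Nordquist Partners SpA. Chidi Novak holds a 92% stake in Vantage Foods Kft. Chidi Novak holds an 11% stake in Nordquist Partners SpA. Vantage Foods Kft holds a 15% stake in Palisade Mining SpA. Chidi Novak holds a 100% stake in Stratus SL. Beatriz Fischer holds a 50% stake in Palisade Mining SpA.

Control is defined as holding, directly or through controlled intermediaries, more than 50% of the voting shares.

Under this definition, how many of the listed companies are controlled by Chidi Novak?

Chidi holds 92% of Vantage, so Chidi controls Vantage.
Chidi and Vantage together hold 11% + 60% = 71% of Nordquist, so Chidi controls Nordquist.
Chidi holds 81% of Oakfield, so Chidi controls Oakfield.
Chidi holds 100% of Stratus, so Chidi controls Stratus.
No other company's threshold is met.
Chidi controls 4 companies.

4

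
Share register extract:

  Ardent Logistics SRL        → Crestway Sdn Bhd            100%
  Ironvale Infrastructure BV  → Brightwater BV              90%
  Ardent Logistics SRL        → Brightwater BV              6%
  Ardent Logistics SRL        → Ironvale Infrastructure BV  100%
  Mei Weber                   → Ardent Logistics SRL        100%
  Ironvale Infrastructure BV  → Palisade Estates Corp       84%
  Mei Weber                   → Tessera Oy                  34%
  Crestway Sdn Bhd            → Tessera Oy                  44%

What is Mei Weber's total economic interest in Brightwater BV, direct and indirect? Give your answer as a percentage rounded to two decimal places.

96.00%

Mei reaches Brightwater along 2 paths.
Via Ardent → Ironvale: 100% × 100% × 90% = 90%.
Via Ardent: 100% × 6% = 6%.
Total: 90% + 6% = 96%.
Rounded: 96.00%.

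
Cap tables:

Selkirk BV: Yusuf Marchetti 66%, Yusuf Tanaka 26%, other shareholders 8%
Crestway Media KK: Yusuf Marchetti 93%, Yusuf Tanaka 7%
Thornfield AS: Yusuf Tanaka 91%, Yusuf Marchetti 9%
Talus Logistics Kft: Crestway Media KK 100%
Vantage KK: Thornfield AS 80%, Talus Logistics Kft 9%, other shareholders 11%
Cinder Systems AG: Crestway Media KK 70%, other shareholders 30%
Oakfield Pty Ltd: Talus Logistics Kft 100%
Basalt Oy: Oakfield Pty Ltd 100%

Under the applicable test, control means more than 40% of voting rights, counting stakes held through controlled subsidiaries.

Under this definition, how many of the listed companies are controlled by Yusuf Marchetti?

Yusuf Marchetti holds 66% of Selkirk, so Yusuf Marchetti controls Selkirk.
Yusuf Marchetti holds 93% of Crestway, so Yusuf Marchetti controls Crestway.
Crestway holds 100% of Talus, so Yusuf Marchetti controls Talus.
Crestway holds 70% of Cinder, so Yusuf Marchetti controls Cinder.
Talus holds 100% of Oakfield, so Yusuf Marchetti controls Oakfield.
Oakfield holds 100% of Basalt, so Yusuf Marchetti controls Basalt.
No other company's threshold is met.
Yusuf Marchetti controls 6 companies.

6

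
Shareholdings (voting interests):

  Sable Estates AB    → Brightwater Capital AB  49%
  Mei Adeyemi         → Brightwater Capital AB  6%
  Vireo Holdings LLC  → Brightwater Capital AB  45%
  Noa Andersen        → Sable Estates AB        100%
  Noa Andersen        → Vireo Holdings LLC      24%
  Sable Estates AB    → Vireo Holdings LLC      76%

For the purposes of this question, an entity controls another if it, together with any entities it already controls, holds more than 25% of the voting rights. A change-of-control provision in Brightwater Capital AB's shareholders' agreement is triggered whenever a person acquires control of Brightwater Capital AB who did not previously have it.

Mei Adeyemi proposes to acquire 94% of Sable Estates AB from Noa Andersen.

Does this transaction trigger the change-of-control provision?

Yes

The purchase adds only to Mei's holdings (Noa's stake shrinks), so Mei is the only person who could newly come to control Brightwater.
Mei's largest direct stake is 6% in Brightwater, which does not meet the threshold, so Mei controls no company.
In Brightwater, Mei's side holds only 6%, not > 25%.
So before the transaction, Mei does not control Brightwater.
After the purchase, Mei holds 94% of Sable directly, and Noa's stake falls to 6%.
Mei holds 94% of Sable, so Mei controls Sable.
Sable holds 76% of Vireo, so Mei controls Vireo.
Vireo and Sable and Mei together hold 45% + 49% + 6% = 100% of Brightwater, so Mei controls Brightwater.
Mei did not control Brightwater before and does after, so the clause is triggered.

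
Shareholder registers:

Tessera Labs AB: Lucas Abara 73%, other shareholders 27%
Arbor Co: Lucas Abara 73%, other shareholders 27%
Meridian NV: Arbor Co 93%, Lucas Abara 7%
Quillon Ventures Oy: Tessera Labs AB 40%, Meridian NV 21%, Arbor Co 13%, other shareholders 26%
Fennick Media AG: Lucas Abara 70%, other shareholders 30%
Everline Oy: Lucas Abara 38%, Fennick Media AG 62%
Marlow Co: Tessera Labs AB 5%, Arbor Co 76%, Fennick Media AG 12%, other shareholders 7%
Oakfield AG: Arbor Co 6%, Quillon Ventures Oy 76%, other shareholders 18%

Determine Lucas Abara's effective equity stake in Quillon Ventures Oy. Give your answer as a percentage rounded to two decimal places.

Lucas reaches Quillon along 4 paths.
Via Tessera: 73% × 40% = 29.2%.
Via Arbor → Meridian: 73% × 93% × 21% = 14.2569%.
Via Meridian: 7% × 21% = 1.47%.
Via Arbor: 73% × 13% = 9.49%.
Total: 29.2% + 14.2569% + 1.47% + 9.49% = 54.4169%.
Rounded: 54.42%.

54.42%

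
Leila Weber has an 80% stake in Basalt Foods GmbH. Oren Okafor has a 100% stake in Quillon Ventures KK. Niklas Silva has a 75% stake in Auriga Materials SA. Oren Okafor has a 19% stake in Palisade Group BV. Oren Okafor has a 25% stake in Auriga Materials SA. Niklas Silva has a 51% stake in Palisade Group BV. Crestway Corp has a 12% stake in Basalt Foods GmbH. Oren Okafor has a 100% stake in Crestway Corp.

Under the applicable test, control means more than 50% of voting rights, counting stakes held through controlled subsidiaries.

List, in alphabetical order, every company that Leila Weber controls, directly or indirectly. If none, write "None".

Leila holds 80% of Basalt, so Leila controls Basalt.
No other company's threshold is met.

Basalt Foods GmbH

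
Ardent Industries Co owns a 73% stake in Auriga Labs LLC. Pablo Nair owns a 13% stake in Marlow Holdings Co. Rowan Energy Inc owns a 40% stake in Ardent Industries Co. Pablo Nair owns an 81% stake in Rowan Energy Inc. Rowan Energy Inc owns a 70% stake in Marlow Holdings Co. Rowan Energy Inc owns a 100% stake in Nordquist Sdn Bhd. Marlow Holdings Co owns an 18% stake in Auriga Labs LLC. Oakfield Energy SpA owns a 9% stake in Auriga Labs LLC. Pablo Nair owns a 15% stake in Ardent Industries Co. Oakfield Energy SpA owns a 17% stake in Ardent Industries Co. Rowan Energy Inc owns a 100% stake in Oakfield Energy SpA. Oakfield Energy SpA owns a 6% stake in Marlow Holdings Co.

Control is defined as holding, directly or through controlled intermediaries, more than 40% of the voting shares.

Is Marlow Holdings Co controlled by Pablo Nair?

Yes

Pablo holds 81% of Rowan, so Pablo controls Rowan.
Rowan holds 100% of Oakfield, so Pablo controls Oakfield.
Rowan and Pablo and Oakfield together hold 70% + 13% + 6% = 89% of Marlow, so Pablo controls Marlow.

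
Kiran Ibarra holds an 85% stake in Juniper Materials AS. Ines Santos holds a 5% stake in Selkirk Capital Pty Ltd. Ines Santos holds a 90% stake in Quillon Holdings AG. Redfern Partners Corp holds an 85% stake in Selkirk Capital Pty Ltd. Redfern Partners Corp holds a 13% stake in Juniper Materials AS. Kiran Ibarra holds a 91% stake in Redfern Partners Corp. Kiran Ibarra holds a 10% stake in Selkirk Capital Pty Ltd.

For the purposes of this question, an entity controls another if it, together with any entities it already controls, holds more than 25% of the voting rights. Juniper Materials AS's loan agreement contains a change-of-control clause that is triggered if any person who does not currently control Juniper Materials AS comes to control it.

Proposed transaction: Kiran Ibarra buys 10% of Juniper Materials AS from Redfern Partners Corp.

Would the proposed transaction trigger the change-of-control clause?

The purchase adds only to Kiran's holdings (Redfern's stake shrinks), so Kiran is the only person who could newly come to control Juniper.
Kiran holds 91% of Redfern, so Kiran controls Redfern.
Kiran and Redfern together hold 85% + 13% = 98% of Juniper, so Kiran controls Juniper.
So Kiran already controls Juniper before the transaction.
After the purchase, Kiran's direct stake in Juniper rises to 85% + 10% = 95%, and Redfern's stake falls to 3%.
Kiran controlled Juniper already, so this is not a new person acquiring control; every other person's position is unchanged or reduced.
No new person acquires control, so the clause is not triggered.

No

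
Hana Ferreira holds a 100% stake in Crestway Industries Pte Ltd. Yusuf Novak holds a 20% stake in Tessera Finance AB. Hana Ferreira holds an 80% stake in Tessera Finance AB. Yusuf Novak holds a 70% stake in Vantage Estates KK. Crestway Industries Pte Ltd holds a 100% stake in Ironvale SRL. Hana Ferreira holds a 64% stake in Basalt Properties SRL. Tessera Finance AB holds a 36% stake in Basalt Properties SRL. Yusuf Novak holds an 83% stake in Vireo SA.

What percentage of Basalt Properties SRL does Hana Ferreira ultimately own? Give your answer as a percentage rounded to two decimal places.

Hana reaches Basalt along 2 paths.
Via Tessera: 80% × 36% = 28.8%.
Direct stake: 64% = 64%.
Total: 28.8% + 64% = 92.8%.
Rounded: 92.80%.

92.80%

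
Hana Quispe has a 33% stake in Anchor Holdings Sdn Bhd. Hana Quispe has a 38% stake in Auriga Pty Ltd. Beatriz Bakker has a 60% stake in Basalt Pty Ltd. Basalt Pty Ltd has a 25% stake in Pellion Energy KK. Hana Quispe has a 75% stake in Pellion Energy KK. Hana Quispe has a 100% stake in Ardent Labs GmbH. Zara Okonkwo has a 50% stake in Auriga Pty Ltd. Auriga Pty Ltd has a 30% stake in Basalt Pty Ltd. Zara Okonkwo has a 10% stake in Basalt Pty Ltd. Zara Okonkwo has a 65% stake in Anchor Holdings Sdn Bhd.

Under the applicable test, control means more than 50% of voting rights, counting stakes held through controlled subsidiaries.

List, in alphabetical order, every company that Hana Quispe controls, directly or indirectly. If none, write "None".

Hana holds 100% of Ardent, so Hana controls Ardent.
Hana holds 75% of Pellion, so Hana controls Pellion.
No other company's threshold is met.

Ardent Labs GmbH, Pellion Energy KK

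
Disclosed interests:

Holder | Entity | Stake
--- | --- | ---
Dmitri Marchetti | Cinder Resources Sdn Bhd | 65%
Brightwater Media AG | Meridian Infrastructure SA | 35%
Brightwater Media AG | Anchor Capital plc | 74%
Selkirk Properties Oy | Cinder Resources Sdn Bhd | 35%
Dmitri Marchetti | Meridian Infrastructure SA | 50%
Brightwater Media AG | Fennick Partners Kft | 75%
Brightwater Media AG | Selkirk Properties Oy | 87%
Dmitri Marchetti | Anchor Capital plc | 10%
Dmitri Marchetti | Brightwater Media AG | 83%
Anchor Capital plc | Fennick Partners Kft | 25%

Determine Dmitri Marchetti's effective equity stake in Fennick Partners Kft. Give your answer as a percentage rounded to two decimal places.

Dmitri reaches Fennick along 3 paths.
Via Brightwater: 83% × 75% = 62.25%.
Via Brightwater → Anchor: 83% × 74% × 25% = 15.355%.
Via Anchor: 10% × 25% = 2.5%.
Total: 62.25% + 15.355% + 2.5% = 80.105%.
Rounded: 80.11%.

80.11%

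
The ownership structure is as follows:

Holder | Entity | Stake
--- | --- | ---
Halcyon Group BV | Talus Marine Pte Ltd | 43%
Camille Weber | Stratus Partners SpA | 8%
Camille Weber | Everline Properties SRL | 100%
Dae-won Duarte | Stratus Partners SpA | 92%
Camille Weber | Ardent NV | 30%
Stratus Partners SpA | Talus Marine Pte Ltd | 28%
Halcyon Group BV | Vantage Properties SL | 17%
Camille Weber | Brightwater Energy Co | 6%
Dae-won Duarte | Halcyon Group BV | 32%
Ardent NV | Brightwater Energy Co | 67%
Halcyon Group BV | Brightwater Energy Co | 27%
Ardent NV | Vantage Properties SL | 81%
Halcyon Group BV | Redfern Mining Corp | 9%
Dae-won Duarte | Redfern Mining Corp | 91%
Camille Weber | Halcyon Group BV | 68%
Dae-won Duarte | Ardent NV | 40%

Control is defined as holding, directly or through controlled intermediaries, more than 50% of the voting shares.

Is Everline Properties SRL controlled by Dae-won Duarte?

No

Dae-won holds 92% of Stratus, so Dae-won controls Stratus.
Dae-won holds 91% of Redfern, so Dae-won controls Redfern.
Neither Dae-won nor any entity Dae-won controls holds any voting interest in Everline.
So Dae-won does not control Everline.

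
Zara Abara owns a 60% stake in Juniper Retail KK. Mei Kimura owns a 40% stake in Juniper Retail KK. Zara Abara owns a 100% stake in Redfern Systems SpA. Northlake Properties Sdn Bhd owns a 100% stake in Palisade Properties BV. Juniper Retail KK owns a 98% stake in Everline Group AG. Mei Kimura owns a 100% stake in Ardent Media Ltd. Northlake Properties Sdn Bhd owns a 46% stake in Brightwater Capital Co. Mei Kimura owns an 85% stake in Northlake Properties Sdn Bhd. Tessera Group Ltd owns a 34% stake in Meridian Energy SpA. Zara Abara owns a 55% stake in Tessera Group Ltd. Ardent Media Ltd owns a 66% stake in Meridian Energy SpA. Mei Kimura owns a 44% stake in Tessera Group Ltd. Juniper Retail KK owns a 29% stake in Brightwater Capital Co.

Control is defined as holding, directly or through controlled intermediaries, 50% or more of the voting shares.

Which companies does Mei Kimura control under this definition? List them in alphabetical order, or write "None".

Ardent Media Ltd, Meridian Energy SpA, Northlake Properties Sdn Bhd, Palisade Properties BV

Mei holds 85% of Northlake, so Mei controls Northlake.
Mei holds 100% of Ardent, so Mei controls Ardent.
Northlake holds 100% of Palisade, so Mei controls Palisade.
Ardent holds 66% of Meridian, so Mei controls Meridian.
No other company's threshold is met.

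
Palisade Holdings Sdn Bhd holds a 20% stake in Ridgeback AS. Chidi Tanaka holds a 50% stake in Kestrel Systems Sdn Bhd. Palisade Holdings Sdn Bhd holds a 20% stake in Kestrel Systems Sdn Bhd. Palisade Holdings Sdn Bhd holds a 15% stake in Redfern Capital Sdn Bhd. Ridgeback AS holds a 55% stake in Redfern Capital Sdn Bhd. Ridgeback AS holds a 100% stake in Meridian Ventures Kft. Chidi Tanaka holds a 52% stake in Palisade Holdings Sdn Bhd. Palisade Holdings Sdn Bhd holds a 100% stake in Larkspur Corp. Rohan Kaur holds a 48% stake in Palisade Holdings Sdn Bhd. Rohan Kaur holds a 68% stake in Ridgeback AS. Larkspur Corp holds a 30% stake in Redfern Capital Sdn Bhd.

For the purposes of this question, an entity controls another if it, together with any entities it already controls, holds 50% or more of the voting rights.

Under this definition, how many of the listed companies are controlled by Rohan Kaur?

Rohan holds 68% of Ridgeback, so Rohan controls Ridgeback.
Ridgeback holds 55% of Redfern, so Rohan controls Redfern.
Ridgeback holds 100% of Meridian, so Rohan controls Meridian.
No other company's threshold is met.
Rohan controls 3 companies.

3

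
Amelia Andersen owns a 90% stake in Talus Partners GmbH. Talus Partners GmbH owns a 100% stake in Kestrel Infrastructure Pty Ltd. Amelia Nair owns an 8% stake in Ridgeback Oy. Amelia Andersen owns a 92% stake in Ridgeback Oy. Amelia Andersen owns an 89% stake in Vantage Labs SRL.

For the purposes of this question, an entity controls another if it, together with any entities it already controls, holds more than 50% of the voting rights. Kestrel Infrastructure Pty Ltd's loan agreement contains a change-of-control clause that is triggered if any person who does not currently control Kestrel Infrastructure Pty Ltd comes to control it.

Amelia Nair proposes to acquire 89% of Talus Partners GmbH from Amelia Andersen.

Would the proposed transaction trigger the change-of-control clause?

Yes

The purchase adds only to Amelia Nair's holdings (Amelia Andersen's stake shrinks), so Amelia Nair is the only person who could newly come to control Kestrel.
Amelia Nair's largest direct stake is 8% in Ridgeback, which does not meet the threshold, so Amelia Nair controls no company.
Neither Amelia Nair nor any entity Amelia Nair controls holds any voting interest in Kestrel.
So before the transaction, Amelia Nair does not control Kestrel.
After the purchase, Amelia Nair holds 89% of Talus directly, and Amelia Andersen's stake falls to 1%.
Amelia Nair holds 89% of Talus, so Amelia Nair controls Talus.
Talus holds 100% of Kestrel, so Amelia Nair controls Kestrel.
Amelia Nair did not control Kestrel before and does after, so the clause is triggered.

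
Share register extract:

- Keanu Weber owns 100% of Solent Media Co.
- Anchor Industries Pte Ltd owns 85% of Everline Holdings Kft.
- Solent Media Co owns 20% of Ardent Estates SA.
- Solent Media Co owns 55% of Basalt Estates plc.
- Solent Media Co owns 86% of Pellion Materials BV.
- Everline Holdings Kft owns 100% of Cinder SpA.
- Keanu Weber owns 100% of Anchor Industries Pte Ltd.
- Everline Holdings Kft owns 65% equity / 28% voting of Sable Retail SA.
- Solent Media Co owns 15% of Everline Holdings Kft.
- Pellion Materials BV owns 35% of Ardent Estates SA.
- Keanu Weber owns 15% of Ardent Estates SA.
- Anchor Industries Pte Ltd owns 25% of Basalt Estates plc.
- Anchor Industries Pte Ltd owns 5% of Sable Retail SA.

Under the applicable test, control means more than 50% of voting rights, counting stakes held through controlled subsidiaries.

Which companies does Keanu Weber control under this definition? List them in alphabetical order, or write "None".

Anchor Industries Pte Ltd, Ardent Estates SA, Basalt Estates plc, Cinder SpA, Everline Holdings Kft, Pellion Materials BV, Solent Media Co

Keanu holds 100% of Solent, so Keanu controls Solent.
Keanu holds 100% of Anchor, so Keanu controls Anchor.
Solent holds 86% of Pellion, so Keanu controls Pellion.
Solent and Anchor together hold 55% + 25% = 80% of Basalt, so Keanu controls Basalt.
Pellion and Solent and Keanu together hold 35% + 20% + 15% = 70% of Ardent, so Keanu controls Ardent.
Solent and Anchor together hold 15% + 85% = 100% of Everline, so Keanu controls Everline.
Everline holds 100% of Cinder, so Keanu controls Cinder.
No other company's threshold is met.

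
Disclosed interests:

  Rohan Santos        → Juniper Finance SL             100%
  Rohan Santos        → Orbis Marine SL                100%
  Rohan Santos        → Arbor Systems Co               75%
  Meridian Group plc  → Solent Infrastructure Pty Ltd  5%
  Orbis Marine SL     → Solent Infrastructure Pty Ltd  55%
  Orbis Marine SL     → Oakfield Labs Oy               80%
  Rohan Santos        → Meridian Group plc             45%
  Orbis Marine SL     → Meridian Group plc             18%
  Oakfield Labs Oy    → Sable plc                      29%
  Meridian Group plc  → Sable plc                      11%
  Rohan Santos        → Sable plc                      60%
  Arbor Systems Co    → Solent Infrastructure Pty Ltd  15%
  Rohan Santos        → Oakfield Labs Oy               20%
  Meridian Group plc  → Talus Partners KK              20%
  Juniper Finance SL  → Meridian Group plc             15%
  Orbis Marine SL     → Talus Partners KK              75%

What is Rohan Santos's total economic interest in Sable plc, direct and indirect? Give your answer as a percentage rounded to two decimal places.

Rohan reaches Sable along 6 paths.
Via Oakfield: 20% × 29% = 5.8%.
Via Orbis → Oakfield: 100% × 80% × 29% = 23.2%.
Via Meridian: 45% × 11% = 4.95%.
Via Orbis → Meridian: 100% × 18% × 11% = 1.98%.
Via Juniper → Meridian: 100% × 15% × 11% = 1.65%.
Direct stake: 60% = 60%.
Total: 5.8% + 23.2% + 4.95% + 1.98% + 1.65% + 60% = 97.58%.

97.58%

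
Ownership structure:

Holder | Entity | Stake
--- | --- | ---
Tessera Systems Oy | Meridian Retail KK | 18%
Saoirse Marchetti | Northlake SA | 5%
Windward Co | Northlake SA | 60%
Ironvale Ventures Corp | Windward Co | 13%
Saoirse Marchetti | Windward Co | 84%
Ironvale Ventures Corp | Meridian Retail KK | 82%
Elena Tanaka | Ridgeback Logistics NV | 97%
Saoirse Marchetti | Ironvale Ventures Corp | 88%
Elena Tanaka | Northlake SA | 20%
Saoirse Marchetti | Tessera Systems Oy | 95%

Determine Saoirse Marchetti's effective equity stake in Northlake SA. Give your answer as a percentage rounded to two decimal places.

Saoirse reaches Northlake along 3 paths.
Via Ironvale → Windward: 88% × 13% × 60% = 6.864%.
Via Windward: 84% × 60% = 50.4%.
Direct stake: 5% = 5%.
Total: 6.864% + 50.4% + 5% = 62.264%.
Rounded: 62.26%.

62.26%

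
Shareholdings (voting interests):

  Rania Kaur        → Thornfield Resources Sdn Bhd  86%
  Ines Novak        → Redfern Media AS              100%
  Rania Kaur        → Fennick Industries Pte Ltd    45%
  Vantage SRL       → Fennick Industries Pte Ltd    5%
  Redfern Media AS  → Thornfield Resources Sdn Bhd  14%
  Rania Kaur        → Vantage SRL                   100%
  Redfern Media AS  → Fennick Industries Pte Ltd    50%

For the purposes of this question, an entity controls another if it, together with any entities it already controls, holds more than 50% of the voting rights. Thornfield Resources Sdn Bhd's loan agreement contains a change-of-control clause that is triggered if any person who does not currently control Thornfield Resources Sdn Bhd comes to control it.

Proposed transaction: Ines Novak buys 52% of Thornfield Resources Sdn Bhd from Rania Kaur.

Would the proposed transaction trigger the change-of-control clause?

Yes

The purchase adds only to Ines's holdings (Rania's stake shrinks), so Ines is the only person who could newly come to control Thornfield.
Ines holds 100% of Redfern, so Ines controls Redfern.
In Thornfield, Ines's side holds only 14%, not > 50%.
So before the transaction, Ines does not control Thornfield.
After the purchase, Ines holds 52% of Thornfield directly, and Rania's stake falls to 34%.
Redfern and Ines together hold 14% + 52% = 66% of Thornfield, so Ines controls Thornfield.
Ines did not control Thornfield before and does after, so the clause is triggered.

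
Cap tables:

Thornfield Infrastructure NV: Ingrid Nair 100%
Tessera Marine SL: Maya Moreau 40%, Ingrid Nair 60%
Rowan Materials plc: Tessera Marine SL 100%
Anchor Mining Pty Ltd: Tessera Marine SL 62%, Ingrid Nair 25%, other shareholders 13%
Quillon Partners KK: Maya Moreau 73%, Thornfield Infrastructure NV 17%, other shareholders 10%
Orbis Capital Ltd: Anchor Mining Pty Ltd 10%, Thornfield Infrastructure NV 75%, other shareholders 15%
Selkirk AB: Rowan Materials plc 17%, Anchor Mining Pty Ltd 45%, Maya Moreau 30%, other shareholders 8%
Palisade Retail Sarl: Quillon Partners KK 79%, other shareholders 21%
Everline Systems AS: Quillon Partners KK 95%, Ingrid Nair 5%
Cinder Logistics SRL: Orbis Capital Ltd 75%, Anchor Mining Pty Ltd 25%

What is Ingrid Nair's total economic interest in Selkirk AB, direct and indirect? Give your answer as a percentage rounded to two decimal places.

Ingrid reaches Selkirk along 3 paths.
Via Tessera → Rowan: 60% × 100% × 17% = 10.2%.
Via Tessera → Anchor: 60% × 62% × 45% = 16.74%.
Via Anchor: 25% × 45% = 11.25%.
Total: 10.2% + 16.74% + 11.25% = 38.19%.

38.19%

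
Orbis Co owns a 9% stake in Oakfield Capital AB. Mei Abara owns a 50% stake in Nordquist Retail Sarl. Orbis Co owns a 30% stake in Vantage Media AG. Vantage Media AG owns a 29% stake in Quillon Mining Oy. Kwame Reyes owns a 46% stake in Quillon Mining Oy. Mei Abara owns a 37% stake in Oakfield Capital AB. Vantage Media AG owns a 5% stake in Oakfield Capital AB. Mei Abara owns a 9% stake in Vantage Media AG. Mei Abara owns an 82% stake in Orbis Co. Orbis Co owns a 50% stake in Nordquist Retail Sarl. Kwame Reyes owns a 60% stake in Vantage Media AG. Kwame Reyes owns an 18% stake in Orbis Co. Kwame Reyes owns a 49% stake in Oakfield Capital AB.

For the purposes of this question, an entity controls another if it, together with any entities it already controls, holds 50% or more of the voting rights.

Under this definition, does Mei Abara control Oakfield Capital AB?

No

Mei holds 82% of Orbis, so Mei controls Orbis.
Orbis and Mei together hold 50% + 50% = 100% of Nordquist, so Mei controls Nordquist.
In Oakfield, Mei's side holds only 37% + 9% = 46%, not ≥ 50%.
So Mei does not control Oakfield.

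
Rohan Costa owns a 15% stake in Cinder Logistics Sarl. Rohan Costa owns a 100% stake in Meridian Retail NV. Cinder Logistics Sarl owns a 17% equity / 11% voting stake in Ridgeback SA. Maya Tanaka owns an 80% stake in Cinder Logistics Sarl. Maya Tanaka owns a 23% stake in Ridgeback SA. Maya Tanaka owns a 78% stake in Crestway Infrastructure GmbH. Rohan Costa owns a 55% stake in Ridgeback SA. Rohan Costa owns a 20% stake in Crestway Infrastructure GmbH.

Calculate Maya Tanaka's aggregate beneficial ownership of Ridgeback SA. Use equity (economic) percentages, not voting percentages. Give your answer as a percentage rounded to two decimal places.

36.60%

Maya reaches Ridgeback along 2 paths.
Direct stake: 23% = 23%.
Via Cinder: 80% × 17% = 13.6%.
Total: 23% + 13.6% = 36.6%.
Rounded: 36.60%.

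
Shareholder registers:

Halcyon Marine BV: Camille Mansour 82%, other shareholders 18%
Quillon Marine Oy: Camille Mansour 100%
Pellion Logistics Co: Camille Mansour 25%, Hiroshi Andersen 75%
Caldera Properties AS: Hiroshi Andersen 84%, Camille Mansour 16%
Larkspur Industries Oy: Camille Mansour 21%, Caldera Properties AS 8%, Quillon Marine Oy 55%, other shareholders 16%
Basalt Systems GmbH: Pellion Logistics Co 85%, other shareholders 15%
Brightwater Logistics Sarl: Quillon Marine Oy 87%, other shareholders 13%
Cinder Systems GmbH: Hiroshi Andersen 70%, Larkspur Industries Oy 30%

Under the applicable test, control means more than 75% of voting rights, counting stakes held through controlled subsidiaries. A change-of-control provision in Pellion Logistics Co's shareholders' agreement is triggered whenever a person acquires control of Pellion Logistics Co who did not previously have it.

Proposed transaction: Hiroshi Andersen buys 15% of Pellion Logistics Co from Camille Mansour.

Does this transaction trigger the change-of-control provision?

The purchase adds only to Hiroshi's holdings (Camille's stake shrinks), so Hiroshi is the only person who could newly come to control Pellion.
Hiroshi holds 84% of Caldera, so Hiroshi controls Caldera.
In Pellion, Hiroshi's side holds only 75%, not > 75%.
So before the transaction, Hiroshi does not control Pellion.
After the purchase, Hiroshi's direct stake in Pellion rises to 75% + 15% = 90%, and Camille's stake falls to 10%.
Hiroshi holds 90% of Pellion, so Hiroshi controls Pellion.
Hiroshi did not control Pellion before and does after, so the clause is triggered.

Yes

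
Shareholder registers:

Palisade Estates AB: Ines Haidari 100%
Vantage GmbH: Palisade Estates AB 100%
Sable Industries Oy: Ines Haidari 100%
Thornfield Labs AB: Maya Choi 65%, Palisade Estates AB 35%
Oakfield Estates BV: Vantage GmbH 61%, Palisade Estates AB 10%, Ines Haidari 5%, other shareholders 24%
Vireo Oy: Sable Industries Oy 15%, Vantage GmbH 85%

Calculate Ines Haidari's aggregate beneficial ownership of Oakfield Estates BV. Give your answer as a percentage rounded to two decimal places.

Ines reaches Oakfield along 3 paths.
Via Palisade → Vantage: 100% × 100% × 61% = 61%.
Via Palisade: 100% × 10% = 10%.
Direct stake: 5% = 5%.
Total: 61% + 10% + 5% = 76%.
Rounded: 76.00%.

76.00%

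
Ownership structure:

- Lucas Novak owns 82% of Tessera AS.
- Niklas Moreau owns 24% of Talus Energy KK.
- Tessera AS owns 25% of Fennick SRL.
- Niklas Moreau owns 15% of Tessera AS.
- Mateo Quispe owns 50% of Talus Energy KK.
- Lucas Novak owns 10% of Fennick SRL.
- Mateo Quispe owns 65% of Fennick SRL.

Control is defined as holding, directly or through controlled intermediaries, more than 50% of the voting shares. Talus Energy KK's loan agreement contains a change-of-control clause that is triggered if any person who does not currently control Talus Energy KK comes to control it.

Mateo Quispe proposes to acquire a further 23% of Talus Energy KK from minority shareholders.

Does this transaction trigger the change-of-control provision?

Yes

The purchase changes only Mateo's holdings, so Mateo is the only person who could newly come to control Talus.
Mateo holds 65% of Fennick, so Mateo controls Fennick.
In Talus, Mateo's side holds only 50%, not > 50%.
So before the transaction, Mateo does not control Talus.
After the purchase, Mateo's direct stake in Talus rises to 50% + 23% = 73%.
Mateo holds 73% of Talus, so Mateo controls Talus.
Mateo did not control Talus before and does after, so the clause is triggered.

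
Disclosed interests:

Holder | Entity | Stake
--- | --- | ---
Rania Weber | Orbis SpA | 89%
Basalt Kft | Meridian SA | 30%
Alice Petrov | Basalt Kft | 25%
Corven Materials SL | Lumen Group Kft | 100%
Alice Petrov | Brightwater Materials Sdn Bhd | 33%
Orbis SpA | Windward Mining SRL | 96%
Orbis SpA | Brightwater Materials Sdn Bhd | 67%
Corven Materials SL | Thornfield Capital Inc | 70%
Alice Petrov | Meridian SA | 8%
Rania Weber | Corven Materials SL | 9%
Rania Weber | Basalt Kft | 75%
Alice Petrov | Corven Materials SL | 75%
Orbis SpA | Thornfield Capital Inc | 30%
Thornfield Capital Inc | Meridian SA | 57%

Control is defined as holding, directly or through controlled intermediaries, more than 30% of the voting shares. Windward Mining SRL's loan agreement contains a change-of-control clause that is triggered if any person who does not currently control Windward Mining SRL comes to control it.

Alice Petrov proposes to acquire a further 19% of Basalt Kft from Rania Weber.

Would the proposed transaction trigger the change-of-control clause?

No

The purchase adds only to Alice's holdings (Rania's stake shrinks), so Alice is the only person who could newly come to control Windward.
Alice holds 75% of Corven, so Alice controls Corven.
Alice holds 33% of Brightwater, so Alice controls Brightwater.
Corven holds 70% of Thornfield, so Alice controls Thornfield.
Alice and Thornfield together hold 8% + 57% = 65% of Meridian, so Alice controls Meridian.
Corven holds 100% of Lumen, so Alice controls Lumen.
Neither Alice nor any entity Alice controls holds any voting interest in Windward.
So before the transaction, Alice does not control Windward.
After the purchase, Alice's direct stake in Basalt rises to 25% + 19% = 44%, and Rania's stake falls to 56%.
Alice holds 44% of Basalt, so Alice controls Basalt.
Alice and Thornfield and Basalt together hold 8% + 57% + 30% = 95% of Meridian, so Alice controls Meridian.
After the transaction, neither Alice nor any entity Alice controls holds a voting interest in Windward, so Alice still does not control it.
No new person acquires control, so the clause is not triggered.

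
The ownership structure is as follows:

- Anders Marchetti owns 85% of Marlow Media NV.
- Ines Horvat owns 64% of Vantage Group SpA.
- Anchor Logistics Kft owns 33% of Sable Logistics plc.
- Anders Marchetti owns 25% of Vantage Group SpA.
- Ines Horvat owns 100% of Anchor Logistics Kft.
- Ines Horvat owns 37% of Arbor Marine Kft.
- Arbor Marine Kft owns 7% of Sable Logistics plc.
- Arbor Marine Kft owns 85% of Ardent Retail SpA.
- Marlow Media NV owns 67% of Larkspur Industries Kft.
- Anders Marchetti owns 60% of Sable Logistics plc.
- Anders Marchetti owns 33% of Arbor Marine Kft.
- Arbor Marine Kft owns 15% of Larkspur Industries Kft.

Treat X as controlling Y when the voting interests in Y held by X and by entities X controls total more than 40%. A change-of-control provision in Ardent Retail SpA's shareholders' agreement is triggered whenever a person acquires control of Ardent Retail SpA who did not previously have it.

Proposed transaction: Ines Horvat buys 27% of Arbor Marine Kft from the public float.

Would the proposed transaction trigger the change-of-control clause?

Yes

The purchase changes only Ines's holdings, so Ines is the only person who could newly come to control Ardent.
Ines holds 64% of Vantage, so Ines controls Vantage.
Ines holds 100% of Anchor, so Ines controls Anchor.
Neither Ines nor any entity Ines controls holds any voting interest in Ardent.
So before the transaction, Ines does not control Ardent.
After the purchase, Ines's direct stake in Arbor rises to 37% + 27% = 64%.
Ines holds 64% of Arbor, so Ines controls Arbor.
Arbor holds 85% of Ardent, so Ines controls Ardent.
Ines did not control Ardent before and does after, so the clause is triggered.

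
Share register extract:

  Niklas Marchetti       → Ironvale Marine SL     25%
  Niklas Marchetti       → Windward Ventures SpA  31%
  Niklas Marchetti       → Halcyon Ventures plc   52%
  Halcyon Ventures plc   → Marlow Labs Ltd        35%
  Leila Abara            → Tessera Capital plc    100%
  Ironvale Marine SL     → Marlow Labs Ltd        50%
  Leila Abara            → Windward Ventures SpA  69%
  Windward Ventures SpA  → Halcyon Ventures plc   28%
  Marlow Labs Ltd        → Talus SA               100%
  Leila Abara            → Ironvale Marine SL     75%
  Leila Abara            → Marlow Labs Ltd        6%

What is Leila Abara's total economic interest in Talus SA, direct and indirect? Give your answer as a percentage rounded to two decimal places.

Leila reaches Talus along 3 paths.
Via Ironvale → Marlow: 75% × 50% × 100% = 37.5%.
Via Windward → Halcyon → Marlow: 69% × 28% × 35% × 100% = 6.762%.
Via Marlow: 6% × 100% = 6%.
Total: 37.5% + 6.762% + 6% = 50.262%.
Rounded: 50.26%.

50.26%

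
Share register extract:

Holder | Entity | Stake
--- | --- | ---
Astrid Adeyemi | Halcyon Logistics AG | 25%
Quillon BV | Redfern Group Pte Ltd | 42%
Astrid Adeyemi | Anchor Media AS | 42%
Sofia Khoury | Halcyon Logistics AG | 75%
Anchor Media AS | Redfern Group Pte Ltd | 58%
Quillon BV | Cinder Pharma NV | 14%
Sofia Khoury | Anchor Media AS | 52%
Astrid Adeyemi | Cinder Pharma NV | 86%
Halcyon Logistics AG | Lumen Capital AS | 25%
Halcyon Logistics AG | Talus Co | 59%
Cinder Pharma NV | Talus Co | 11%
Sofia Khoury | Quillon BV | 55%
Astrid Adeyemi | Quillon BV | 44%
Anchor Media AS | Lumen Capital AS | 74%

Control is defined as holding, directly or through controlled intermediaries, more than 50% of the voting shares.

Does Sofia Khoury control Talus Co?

Sofia holds 75% of Halcyon, so Sofia controls Halcyon.
Halcyon holds 59% of Talus, so Sofia controls Talus.

Yes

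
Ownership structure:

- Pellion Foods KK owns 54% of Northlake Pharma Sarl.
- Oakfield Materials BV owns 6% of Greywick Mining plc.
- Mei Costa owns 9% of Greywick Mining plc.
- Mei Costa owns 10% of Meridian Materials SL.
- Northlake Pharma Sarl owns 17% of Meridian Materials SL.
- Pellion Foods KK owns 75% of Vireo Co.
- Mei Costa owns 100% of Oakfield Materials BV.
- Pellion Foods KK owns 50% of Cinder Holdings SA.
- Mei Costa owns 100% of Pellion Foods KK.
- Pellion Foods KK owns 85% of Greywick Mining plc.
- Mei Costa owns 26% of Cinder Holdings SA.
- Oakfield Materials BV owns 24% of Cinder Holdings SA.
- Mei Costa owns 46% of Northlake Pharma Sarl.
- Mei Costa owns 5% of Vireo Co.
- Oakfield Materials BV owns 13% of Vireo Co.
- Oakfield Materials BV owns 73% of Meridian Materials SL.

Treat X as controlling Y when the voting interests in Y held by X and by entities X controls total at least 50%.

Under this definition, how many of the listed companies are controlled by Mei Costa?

Mei holds 100% of Pellion, so Mei controls Pellion.
Mei holds 100% of Oakfield, so Mei controls Oakfield.
Mei and Pellion and Oakfield together hold 9% + 85% + 6% = 100% of Greywick, so Mei controls Greywick.
Pellion and Mei together hold 54% + 46% = 100% of Northlake, so Mei controls Northlake.
Pellion and Oakfield and Mei together hold 75% + 13% + 5% = 93% of Vireo, so Mei controls Vireo.
Mei and Northlake and Oakfield together hold 10% + 17% + 73% = 100% of Meridian, so Mei controls Meridian.
Oakfield and Mei and Pellion together hold 24% + 26% + 50% = 100% of Cinder, so Mei controls Cinder.
Mei controls 7 companies.

7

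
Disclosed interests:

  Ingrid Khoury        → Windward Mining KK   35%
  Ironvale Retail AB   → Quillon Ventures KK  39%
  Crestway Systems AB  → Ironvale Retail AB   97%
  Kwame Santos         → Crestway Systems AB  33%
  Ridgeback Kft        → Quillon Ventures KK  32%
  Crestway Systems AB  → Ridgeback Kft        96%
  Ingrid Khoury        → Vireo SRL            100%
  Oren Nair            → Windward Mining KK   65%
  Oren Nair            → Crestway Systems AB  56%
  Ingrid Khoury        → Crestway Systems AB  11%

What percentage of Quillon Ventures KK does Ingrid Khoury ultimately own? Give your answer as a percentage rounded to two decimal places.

7.54%

Ingrid reaches Quillon along 2 paths.
Via Crestway → Ironvale: 11% × 97% × 39% = 4.1613%.
Via Crestway → Ridgeback: 11% × 96% × 32% = 3.3792%.
Total: 4.1613% + 3.3792% = 7.5405%.
Rounded: 7.54%.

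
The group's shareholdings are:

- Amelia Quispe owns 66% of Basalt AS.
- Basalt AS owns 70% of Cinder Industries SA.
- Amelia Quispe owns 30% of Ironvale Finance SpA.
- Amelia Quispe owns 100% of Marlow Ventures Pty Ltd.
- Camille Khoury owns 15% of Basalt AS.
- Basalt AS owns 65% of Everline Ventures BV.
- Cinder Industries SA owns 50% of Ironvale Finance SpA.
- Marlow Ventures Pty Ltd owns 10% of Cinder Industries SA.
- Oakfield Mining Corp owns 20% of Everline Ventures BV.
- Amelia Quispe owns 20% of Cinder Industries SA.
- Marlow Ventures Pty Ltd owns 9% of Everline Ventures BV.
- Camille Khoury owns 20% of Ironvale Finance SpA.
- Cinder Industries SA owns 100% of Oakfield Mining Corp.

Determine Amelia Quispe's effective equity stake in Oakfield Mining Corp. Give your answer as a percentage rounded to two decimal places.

Amelia reaches Oakfield along 3 paths.
Via Basalt → Cinder: 66% × 70% × 100% = 46.2%.
Via Marlow → Cinder: 100% × 10% × 100% = 10%.
Via Cinder: 20% × 100% = 20%.
Total: 46.2% + 10% + 20% = 76.2%.
Rounded: 76.20%.

76.20%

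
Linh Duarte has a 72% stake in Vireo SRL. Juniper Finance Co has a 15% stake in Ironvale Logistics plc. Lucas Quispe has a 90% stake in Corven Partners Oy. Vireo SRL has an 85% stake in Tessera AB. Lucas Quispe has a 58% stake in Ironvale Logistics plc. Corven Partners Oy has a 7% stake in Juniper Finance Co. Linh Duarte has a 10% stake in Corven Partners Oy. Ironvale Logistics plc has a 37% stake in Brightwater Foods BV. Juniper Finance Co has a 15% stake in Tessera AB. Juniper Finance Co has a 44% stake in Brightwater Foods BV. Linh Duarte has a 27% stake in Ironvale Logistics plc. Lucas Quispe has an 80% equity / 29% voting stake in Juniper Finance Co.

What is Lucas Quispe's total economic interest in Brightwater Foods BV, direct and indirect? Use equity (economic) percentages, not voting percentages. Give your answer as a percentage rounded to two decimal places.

64.22%

Lucas reaches Brightwater along 5 paths.
Via Juniper: 80% × 44% = 35.2%.
Via Corven → Juniper: 90% × 7% × 44% = 2.772%.
Via Juniper → Ironvale: 80% × 15% × 37% = 4.44%.
Via Corven → Juniper → Ironvale: 90% × 7% × 15% × 37% = 0.34965%.
Via Ironvale: 58% × 37% = 21.46%.
Total: 35.2% + 2.772% + 4.44% + 0.34965% + 21.46% = 64.22165%.
Rounded: 64.22%.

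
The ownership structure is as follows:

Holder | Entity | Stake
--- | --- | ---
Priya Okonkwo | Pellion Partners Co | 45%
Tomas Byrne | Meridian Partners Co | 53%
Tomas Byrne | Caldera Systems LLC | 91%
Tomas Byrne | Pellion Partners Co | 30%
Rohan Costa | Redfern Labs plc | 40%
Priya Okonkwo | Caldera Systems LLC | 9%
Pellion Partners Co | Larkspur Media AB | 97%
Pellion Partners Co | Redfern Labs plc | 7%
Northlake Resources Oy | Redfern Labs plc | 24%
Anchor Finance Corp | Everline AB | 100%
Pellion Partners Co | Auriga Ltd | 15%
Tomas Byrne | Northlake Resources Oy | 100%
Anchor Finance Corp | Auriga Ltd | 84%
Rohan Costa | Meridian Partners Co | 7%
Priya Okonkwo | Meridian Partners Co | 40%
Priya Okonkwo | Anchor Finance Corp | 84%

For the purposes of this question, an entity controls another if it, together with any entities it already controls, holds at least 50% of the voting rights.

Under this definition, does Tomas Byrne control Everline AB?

Tomas holds 53% of Meridian, so Tomas controls Meridian.
Tomas holds 100% of Northlake, so Tomas controls Northlake.
Tomas holds 91% of Caldera, so Tomas controls Caldera.
Neither Tomas nor any entity Tomas controls holds any voting interest in Everline.
So Tomas does not control Everline.

No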